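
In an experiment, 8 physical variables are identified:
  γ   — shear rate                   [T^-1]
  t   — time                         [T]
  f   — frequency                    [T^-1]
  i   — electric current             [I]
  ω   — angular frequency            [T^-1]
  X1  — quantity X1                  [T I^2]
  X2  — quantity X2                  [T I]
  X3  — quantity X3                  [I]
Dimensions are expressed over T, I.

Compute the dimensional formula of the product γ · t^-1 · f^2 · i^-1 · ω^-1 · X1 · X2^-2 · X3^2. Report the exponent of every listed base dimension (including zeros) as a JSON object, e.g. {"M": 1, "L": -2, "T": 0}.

Write exponents as rows T,I / cols γ,t,f,i,ω,X1,X2,X3:
  T: [-1  1 -1  0 -1  1  1  0]
  I: [ 0  0  0  1  0  2  1  1]
  [T]: (1)·-1+(-1)·1+(2)·-1+(-1)·0+(-1)·-1+(1)·1+(-2)·1+(2)·0 = -4
  [I]: (1)·0+(-1)·0+(2)·0+(-1)·1+(-1)·0+(1)·2+(-2)·1+(2)·1 = 1
⇒ T^-4 I

{"T": -4, "I": 1}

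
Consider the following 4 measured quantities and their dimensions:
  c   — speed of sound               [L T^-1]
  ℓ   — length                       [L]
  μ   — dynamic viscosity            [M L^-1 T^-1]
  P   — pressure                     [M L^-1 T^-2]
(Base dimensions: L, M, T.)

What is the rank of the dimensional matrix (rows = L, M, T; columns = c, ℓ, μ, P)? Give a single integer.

Write exponents as rows L,M,T / cols c,ℓ,μ,P:
  L: [ 1  1 -1 -1]
  M: [ 0  0  1  1]
  T: [-1  0 -1 -2]
RREF → pivots at {c,ℓ,μ} ⇒ r = 3

3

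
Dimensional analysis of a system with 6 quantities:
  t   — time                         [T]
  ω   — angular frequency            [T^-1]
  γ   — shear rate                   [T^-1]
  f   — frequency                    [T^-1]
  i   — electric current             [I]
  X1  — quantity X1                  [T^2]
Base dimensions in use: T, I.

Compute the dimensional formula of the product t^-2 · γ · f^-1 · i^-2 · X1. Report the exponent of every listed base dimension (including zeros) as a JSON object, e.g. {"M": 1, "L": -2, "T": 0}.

{"T": 0, "I": -2}

Write exponents as rows T,I / cols t,ω,γ,f,i,X1:
  T: [ 1 -1 -1 -1  0  2]
  I: [ 0  0  0  0  1  0]
  [T]: (-2)·1+(1)·-1+(-1)·-1+(-2)·0+(1)·2 = 0
  [I]: (-2)·0+(1)·0+(-1)·0+(-2)·1+(1)·0 = -2
⇒ I^-2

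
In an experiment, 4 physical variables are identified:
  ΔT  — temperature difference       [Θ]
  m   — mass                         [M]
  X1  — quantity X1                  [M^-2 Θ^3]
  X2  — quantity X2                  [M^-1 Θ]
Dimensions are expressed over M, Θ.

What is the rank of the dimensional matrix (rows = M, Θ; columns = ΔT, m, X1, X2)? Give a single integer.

Exponent matrix [M,Θ] × [ΔT,m,X1,X2]:
  M: [ 0  1 -2 -1]
  Θ: [ 1  0  3  1]
Echelon form has 2 nonzero rows (pivots: ΔT,m)

2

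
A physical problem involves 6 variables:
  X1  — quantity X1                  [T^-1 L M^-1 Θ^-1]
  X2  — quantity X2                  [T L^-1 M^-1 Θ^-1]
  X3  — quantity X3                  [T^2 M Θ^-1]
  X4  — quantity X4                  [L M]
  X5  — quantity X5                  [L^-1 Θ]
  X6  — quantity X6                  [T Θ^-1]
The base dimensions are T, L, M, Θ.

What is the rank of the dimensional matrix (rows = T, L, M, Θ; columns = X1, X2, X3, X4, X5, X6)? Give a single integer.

Write exponents as rows T,L,M,Θ / cols X1,X2,X3,X4,X5,X6:
  T: [-1  1  2  0  0  1]
  L: [ 1 -1  0  1 -1  0]
  M: [-1 -1  1  1  0  0]
  Θ: [-1 -1 -1  0  1 -1]
RREF → pivots at {X1,X2,X3} ⇒ r = 3

3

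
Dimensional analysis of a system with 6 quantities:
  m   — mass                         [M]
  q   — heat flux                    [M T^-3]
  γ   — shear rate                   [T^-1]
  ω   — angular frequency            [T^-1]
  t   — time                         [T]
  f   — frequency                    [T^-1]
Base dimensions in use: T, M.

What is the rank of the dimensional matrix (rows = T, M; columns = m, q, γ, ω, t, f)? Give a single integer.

Dimensional matrix (T×M by m×q×γ×ω×t×f):
  T: [ 0 -3 -1 -1  1 -1]
  M: [ 1  1  0  0  0  0]
RREF → pivots at {m,q} ⇒ r = 2

2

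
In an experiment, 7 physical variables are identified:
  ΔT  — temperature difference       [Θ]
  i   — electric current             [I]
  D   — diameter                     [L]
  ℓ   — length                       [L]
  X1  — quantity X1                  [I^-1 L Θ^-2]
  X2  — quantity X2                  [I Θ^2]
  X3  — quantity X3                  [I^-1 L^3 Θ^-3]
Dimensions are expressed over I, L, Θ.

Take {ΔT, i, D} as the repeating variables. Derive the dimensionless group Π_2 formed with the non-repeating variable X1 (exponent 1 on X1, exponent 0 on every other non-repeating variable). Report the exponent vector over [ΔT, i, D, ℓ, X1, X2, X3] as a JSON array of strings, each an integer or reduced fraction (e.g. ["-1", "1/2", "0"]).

Write exponents as rows I,L,Θ / cols ΔT,i,D,ℓ,X1,X2,X3:
  I: [ 0  1  0  0 -1  1 -1]
  L: [ 0  0  1  1  1  0  3]
  Θ: [ 1  0  0  0 -2  2 -3]
Echelon form has 3 nonzero rows (pivots: ΔT,i,D)
Repeat: ΔT,i,D; free: ℓ,X1,X2,X3
RREF:
  r0: [   1    0    0    0   -2    2   -3]
  r1: [   0    1    0    0   -1    1   -1]
  r2: [   0    0    1    1    1    0    3]
Fix exponent of X1 at 1, ℓ at 0, X2 at 0, X3 at 0; solve each RREF row for its pivot's exponent:
  r0: exp(ΔT) + (-2)·1 = 0 ⇒ exp(ΔT) = 2
  r1: exp(i) + (-1)·1 = 0 ⇒ exp(i) = 1
  r2: exp(D) + (1)·1 = 0 ⇒ exp(D) = -1
Π_2 = ΔT^2 · i · D^-1 · X1

["2", "1", "-1", "0", "1", "0", "0"]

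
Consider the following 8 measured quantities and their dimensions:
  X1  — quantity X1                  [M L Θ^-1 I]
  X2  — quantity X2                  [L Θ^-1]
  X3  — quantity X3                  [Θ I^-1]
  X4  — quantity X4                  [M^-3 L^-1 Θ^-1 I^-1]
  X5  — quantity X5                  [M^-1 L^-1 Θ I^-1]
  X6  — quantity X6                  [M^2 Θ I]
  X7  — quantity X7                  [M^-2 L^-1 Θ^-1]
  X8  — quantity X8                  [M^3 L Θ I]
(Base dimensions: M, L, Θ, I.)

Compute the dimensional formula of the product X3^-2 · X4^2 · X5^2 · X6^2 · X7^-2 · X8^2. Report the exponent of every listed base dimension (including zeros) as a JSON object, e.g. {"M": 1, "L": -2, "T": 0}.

{"M": 6, "L": 0, "Θ": 4, "I": 2}

Dimensional matrix (M×L×Θ×I by X1×X2×X3×X4×X5×X6×X7×X8):
  M: [ 1  0  0 -3 -1  2 -2  3]
  L: [ 1  1  0 -1 -1  0 -1  1]
  Θ: [-1 -1  1 -1  1  1 -1  1]
  I: [ 1  0 -1 -1 -1  1  0  1]
  [M]: (-2)·0+(2)·-3+(2)·-1+(2)·2+(-2)·-2+(2)·3 = 6
  [L]: (-2)·0+(2)·-1+(2)·-1+(2)·0+(-2)·-1+(2)·1 = 0
  [Θ]: (-2)·1+(2)·-1+(2)·1+(2)·1+(-2)·-1+(2)·1 = 4
  [I]: (-2)·-1+(2)·-1+(2)·-1+(2)·1+(-2)·0+(2)·1 = 2
⇒ M^6 Θ^4 I^2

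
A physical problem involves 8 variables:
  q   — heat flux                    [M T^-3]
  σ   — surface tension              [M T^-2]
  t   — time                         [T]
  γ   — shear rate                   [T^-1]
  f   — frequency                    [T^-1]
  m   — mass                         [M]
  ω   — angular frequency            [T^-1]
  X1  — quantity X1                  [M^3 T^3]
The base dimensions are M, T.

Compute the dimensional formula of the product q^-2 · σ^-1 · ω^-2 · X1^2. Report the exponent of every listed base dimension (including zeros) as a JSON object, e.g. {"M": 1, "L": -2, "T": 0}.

{"M": 3, "T": 16}

Dimensional matrix (M×T by q×σ×t×γ×f×m×ω×X1):
  M: [ 1  1  0  0  0  1  0  3]
  T: [-3 -2  1 -1 -1  0 -1  3]
  [M]: (-2)·1+(-1)·1+(-2)·0+(2)·3 = 3
  [T]: (-2)·-3+(-1)·-2+(-2)·-1+(2)·3 = 16
⇒ M^3 T^16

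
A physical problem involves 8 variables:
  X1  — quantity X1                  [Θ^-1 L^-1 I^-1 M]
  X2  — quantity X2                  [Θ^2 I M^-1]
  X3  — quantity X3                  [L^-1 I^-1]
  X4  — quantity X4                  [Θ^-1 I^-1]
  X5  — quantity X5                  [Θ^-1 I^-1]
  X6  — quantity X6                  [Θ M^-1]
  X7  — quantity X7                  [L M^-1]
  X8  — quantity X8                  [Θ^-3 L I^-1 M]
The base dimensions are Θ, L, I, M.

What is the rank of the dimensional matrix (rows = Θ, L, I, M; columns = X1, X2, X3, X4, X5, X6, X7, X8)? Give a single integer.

Write exponents as rows Θ,L,I,M / cols X1,X2,X3,X4,X5,X6,X7,X8:
  Θ: [-1  2  0 -1 -1  1  0 -3]
  L: [-1  0 -1  0  0  0  1  1]
  I: [-1  1 -1 -1 -1  0  0 -1]
  M: [ 1 -1  0  0  0 -1 -1  1]
Echelon form has 3 nonzero rows (pivots: X1,X2,X3)

3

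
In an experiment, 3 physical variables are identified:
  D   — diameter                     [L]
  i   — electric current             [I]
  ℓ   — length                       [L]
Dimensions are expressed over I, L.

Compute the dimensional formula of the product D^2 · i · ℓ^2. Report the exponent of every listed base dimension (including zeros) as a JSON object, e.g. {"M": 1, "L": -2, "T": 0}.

{"I": 1, "L": 4}

Exponent matrix [I,L] × [D,i,ℓ]:
  I: [ 0  1  0]
  L: [ 1  0  1]
  [I]: (2)·0+(1)·1+(2)·0 = 1
  [L]: (2)·1+(1)·0+(2)·1 = 4
⇒ I L^4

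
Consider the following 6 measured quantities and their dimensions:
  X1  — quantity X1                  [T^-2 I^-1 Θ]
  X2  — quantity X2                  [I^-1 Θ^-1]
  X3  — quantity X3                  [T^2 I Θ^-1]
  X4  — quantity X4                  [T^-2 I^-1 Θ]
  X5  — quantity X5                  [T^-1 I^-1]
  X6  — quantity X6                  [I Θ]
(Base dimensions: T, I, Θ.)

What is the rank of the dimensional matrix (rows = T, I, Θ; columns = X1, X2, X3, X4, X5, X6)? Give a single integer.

2

Exponent matrix [T,I,Θ] × [X1,X2,X3,X4,X5,X6]:
  T: [-2  0  2 -2 -1  0]
  I: [-1 -1  1 -1 -1  1]
  Θ: [ 1 -1 -1  1  0  1]
Row reduction gives pivot columns X1,X2; rank = 2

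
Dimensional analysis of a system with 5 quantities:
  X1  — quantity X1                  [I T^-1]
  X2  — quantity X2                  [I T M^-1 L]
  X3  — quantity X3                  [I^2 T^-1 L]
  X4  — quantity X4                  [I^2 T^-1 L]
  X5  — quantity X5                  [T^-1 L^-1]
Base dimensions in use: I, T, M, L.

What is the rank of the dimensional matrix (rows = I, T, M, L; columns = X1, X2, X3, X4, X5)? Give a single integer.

Exponent matrix [I,T,M,L] × [X1,X2,X3,X4,X5]:
  I: [ 1  1  2  2  0]
  T: [-1  1 -1 -1 -1]
  M: [ 0 -1  0  0  0]
  L: [ 0  1  1  1 -1]
Row reduction gives pivot columns X1,X2,X3; rank = 3

3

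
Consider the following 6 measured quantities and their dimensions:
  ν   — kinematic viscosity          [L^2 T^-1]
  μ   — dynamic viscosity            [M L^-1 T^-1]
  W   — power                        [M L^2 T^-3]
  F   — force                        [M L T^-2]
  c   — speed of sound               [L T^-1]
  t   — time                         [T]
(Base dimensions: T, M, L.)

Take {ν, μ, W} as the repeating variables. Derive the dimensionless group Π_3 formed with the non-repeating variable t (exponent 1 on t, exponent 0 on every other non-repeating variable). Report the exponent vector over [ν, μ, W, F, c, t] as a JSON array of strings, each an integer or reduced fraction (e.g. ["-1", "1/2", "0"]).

Exponent matrix [T,M,L] × [ν,μ,W,F,c,t]:
  T: [-1 -1 -3 -2 -1  1]
  M: [ 0  1  1  1  0  0]
  L: [ 2 -1  2  1  1  0]
Echelon form has 3 nonzero rows (pivots: ν,μ,W)
Pivot set = {ν,μ,W}, free = {F,c,t}
RREF:
  r0: [   1    0    0    1   -1    3]
  r1: [   0    1    0    1   -1    2]
  r2: [   0    0    1    0    1   -2]
Fix exponent of t at 1, F at 0, c at 0; solve each RREF row for its pivot's exponent:
  r0: exp(ν) + (3)·1 = 0 ⇒ exp(ν) = -3
  r1: exp(μ) + (2)·1 = 0 ⇒ exp(μ) = -2
  r2: exp(W) + (-2)·1 = 0 ⇒ exp(W) = 2
Π_3 = ν^-3 · μ^-2 · W^2 · t

["-3", "-2", "2", "0", "0", "1"]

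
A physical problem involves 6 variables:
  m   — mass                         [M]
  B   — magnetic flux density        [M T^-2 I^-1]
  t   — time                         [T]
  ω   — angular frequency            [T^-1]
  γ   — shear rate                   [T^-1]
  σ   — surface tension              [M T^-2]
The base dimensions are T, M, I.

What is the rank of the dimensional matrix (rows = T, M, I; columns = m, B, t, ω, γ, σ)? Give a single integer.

3

Write exponents as rows T,M,I / cols m,B,t,ω,γ,σ:
  T: [ 0 -2  1 -1 -1 -2]
  M: [ 1  1  0  0  0  1]
  I: [ 0 -1  0  0  0  0]
Row reduction gives pivot columns m,B,t; rank = 3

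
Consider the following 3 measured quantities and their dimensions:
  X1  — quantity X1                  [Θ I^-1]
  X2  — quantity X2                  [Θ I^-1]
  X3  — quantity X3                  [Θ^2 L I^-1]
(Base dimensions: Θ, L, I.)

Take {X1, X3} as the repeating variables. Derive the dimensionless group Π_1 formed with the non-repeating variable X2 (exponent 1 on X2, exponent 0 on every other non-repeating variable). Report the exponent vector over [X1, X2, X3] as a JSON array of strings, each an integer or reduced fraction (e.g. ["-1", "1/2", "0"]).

["-1", "1", "0"]

Write exponents as rows Θ,L,I / cols X1,X2,X3:
  Θ: [ 1  1  2]
  L: [ 0  0  1]
  I: [-1 -1 -1]
RREF → pivots at {X1,X3} ⇒ r = 2
Repeat: X1,X3; free: X2
RREF:
  r0: [   1    1    0]
  r1: [   0    0    1]
  r2: [   0    0    0]
Fix exponent of X2 at 1; solve each RREF row for its pivot's exponent:
  r0: exp(X1) + (1)·1 = 0 ⇒ exp(X1) = -1
  r1: exp(X3) + (0)·1 = 0 ⇒ exp(X3) = 0
Π_1 = X1^-1 · X2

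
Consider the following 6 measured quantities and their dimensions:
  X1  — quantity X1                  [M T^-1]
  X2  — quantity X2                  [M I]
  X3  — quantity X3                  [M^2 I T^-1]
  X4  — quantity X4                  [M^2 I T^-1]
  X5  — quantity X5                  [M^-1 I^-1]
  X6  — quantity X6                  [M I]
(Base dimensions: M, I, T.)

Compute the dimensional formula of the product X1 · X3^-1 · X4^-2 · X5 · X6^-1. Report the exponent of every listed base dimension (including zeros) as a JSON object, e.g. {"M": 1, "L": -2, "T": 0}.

{"M": -7, "I": -5, "T": 2}

Dimensional matrix (M×I×T by X1×X2×X3×X4×X5×X6):
  M: [ 1  1  2  2 -1  1]
  I: [ 0  1  1  1 -1  1]
  T: [-1  0 -1 -1  0  0]
  [M]: (1)·1+(-1)·2+(-2)·2+(1)·-1+(-1)·1 = -7
  [I]: (1)·0+(-1)·1+(-2)·1+(1)·-1+(-1)·1 = -5
  [T]: (1)·-1+(-1)·-1+(-2)·-1+(1)·0+(-1)·0 = 2
⇒ M^-7 I^-5 T^2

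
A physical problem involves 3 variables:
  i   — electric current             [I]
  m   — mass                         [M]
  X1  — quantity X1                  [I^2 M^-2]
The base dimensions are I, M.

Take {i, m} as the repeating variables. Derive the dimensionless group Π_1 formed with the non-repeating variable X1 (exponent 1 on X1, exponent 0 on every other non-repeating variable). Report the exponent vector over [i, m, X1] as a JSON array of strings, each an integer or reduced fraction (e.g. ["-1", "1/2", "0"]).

Exponent matrix [I,M] × [i,m,X1]:
  I: [ 1  0  2]
  M: [ 0  1 -2]
Row reduction gives pivot columns i,m; rank = 2
Repeat: i,m; free: X1
RREF:
  r0: [   1    0    2]
  r1: [   0    1   -2]
Fix exponent of X1 at 1; solve each RREF row for its pivot's exponent:
  r0: exp(i) + (2)·1 = 0 ⇒ exp(i) = -2
  r1: exp(m) + (-2)·1 = 0 ⇒ exp(m) = 2
Π_1 = i^-2 · m^2 · X1

["-2", "2", "1"]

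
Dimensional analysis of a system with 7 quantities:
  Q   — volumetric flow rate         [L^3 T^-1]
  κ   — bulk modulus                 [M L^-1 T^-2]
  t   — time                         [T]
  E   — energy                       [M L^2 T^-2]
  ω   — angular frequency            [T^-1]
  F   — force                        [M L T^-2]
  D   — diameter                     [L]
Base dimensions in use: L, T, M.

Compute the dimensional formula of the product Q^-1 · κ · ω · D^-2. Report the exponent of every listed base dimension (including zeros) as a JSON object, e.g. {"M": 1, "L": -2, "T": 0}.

Exponent matrix [L,T,M] × [Q,κ,t,E,ω,F,D]:
  L: [ 3 -1  0  2  0  1  1]
  T: [-1 -2  1 -2 -1 -2  0]
  M: [ 0  1  0  1  0  1  0]
  [L]: (-1)·3+(1)·-1+(1)·0+(-2)·1 = -6
  [T]: (-1)·-1+(1)·-2+(1)·-1+(-2)·0 = -2
  [M]: (-1)·0+(1)·1+(1)·0+(-2)·0 = 1
⇒ L^-6 T^-2 M

{"L": -6, "T": -2, "M": 1}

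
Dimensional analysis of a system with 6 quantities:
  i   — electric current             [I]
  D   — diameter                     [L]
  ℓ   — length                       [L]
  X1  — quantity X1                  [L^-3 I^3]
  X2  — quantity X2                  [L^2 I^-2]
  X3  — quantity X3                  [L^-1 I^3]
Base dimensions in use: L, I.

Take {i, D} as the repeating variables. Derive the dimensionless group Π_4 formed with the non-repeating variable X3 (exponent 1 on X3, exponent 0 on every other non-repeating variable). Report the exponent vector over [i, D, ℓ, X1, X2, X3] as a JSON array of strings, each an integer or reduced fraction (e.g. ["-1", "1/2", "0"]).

["-3", "1", "0", "0", "0", "1"]

Write exponents as rows L,I / cols i,D,ℓ,X1,X2,X3:
  L: [ 0  1  1 -3  2 -1]
  I: [ 1  0  0  3 -2  3]
Echelon form has 2 nonzero rows (pivots: i,D)
Repeat: i,D; free: ℓ,X1,X2,X3
RREF:
  r0: [   1    0    0    3   -2    3]
  r1: [   0    1    1   -3    2   -1]
Fix exponent of X3 at 1, ℓ at 0, X1 at 0, X2 at 0; solve each RREF row for its pivot's exponent:
  r0: exp(i) + (3)·1 = 0 ⇒ exp(i) = -3
  r1: exp(D) + (-1)·1 = 0 ⇒ exp(D) = 1
Π_4 = i^-3 · D · X3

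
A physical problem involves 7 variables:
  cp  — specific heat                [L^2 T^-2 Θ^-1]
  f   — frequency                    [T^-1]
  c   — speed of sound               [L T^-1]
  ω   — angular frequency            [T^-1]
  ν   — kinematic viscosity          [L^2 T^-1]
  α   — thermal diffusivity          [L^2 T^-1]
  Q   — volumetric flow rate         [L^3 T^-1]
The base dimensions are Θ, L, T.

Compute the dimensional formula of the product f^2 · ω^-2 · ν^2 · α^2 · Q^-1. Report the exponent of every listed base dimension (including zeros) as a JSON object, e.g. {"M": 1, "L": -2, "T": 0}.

{"Θ": 0, "L": 5, "T": -3}

Write exponents as rows Θ,L,T / cols cp,f,c,ω,ν,α,Q:
  Θ: [-1  0  0  0  0  0  0]
  L: [ 2  0  1  0  2  2  3]
  T: [-2 -1 -1 -1 -1 -1 -1]
  [Θ]: (2)·0+(-2)·0+(2)·0+(2)·0+(-1)·0 = 0
  [L]: (2)·0+(-2)·0+(2)·2+(2)·2+(-1)·3 = 5
  [T]: (2)·-1+(-2)·-1+(2)·-1+(2)·-1+(-1)·-1 = -3
⇒ L^5 T^-3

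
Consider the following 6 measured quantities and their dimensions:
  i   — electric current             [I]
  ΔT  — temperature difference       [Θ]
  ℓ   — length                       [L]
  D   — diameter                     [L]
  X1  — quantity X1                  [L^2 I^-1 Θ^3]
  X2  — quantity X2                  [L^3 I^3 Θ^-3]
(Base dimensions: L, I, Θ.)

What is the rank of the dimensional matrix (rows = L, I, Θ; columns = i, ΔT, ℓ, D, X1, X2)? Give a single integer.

Dimensional matrix (L×I×Θ by i×ΔT×ℓ×D×X1×X2):
  L: [ 0  0  1  1  2  3]
  I: [ 1  0  0  0 -1  3]
  Θ: [ 0  1  0  0  3 -3]
Row reduction gives pivot columns i,ΔT,ℓ; rank = 3

3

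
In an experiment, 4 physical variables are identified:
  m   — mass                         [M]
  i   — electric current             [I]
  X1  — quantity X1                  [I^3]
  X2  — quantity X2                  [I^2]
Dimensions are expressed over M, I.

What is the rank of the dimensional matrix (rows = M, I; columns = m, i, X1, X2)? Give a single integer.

2

Write exponents as rows M,I / cols m,i,X1,X2:
  M: [ 1  0  0  0]
  I: [ 0  1  3  2]
Echelon form has 2 nonzero rows (pivots: m,i)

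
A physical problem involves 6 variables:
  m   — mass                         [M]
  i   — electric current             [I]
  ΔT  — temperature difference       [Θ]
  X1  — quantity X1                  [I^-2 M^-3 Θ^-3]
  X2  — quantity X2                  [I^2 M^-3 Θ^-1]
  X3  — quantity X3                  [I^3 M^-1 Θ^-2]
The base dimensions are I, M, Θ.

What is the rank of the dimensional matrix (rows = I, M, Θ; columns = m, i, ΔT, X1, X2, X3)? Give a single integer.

Dimensional matrix (I×M×Θ by m×i×ΔT×X1×X2×X3):
  I: [ 0  1  0 -2  2  3]
  M: [ 1  0  0 -3 -3 -1]
  Θ: [ 0  0  1 -3 -1 -2]
Row reduction gives pivot columns m,i,ΔT; rank = 3

3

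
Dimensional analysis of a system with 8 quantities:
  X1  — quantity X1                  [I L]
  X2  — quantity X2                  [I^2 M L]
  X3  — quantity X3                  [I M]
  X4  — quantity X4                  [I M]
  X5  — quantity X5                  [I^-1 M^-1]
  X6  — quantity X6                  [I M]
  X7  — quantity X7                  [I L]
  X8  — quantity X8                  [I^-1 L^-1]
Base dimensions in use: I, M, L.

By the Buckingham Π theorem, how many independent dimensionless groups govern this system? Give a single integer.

6

Write exponents as rows I,M,L / cols X1,X2,X3,X4,X5,X6,X7,X8:
  I: [ 1  2  1  1 -1  1  1 -1]
  M: [ 0  1  1  1 -1  1  0  0]
  L: [ 1  1  0  0  0  0  1 -1]
Echelon form has 2 nonzero rows (pivots: X1,X2)
Π count = n − r = 8 − 2 = 6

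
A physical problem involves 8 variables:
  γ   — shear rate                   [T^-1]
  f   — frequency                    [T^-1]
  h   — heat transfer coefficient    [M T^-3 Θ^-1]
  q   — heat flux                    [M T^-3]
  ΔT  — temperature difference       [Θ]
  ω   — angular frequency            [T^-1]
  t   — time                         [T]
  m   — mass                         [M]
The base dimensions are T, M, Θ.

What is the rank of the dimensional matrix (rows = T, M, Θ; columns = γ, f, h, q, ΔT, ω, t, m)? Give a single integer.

3

Exponent matrix [T,M,Θ] × [γ,f,h,q,ΔT,ω,t,m]:
  T: [-1 -1 -3 -3  0 -1  1  0]
  M: [ 0  0  1  1  0  0  0  1]
  Θ: [ 0  0 -1  0  1  0  0  0]
Echelon form has 3 nonzero rows (pivots: γ,h,q)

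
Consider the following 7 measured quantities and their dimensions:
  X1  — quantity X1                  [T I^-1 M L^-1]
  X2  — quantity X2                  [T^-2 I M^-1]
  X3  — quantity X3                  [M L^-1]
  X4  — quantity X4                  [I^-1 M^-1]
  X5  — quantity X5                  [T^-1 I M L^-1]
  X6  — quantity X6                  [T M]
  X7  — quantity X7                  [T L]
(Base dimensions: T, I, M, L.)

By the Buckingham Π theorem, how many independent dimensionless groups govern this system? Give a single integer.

4

Dimensional matrix (T×I×M×L by X1×X2×X3×X4×X5×X6×X7):
  T: [ 1 -2  0  0 -1  1  1]
  I: [-1  1  0 -1  1  0  0]
  M: [ 1 -1  1 -1  1  1  0]
  L: [-1  0 -1  0 -1  0  1]
RREF → pivots at {X1,X2,X3} ⇒ r = 3
7 vars − rank 3 = 4 Π groups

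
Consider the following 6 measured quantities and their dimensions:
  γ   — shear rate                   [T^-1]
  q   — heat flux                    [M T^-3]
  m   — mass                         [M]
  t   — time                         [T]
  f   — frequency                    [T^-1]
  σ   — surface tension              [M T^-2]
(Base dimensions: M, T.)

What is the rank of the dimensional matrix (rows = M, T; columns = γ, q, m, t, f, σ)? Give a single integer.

2

Write exponents as rows M,T / cols γ,q,m,t,f,σ:
  M: [ 0  1  1  0  0  1]
  T: [-1 -3  0  1 -1 -2]
Row reduction gives pivot columns γ,q; rank = 2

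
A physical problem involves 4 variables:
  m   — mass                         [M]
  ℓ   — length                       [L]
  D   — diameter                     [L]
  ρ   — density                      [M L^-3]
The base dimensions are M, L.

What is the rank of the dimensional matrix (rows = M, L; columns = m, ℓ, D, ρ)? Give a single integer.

Exponent matrix [M,L] × [m,ℓ,D,ρ]:
  M: [ 1  0  0  1]
  L: [ 0  1  1 -3]
Echelon form has 2 nonzero rows (pivots: m,ℓ)

2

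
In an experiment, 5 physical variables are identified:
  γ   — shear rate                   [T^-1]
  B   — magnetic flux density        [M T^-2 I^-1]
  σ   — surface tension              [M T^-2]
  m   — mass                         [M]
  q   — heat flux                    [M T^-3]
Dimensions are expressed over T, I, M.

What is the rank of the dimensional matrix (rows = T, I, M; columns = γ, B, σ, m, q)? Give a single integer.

3

Dimensional matrix (T×I×M by γ×B×σ×m×q):
  T: [-1 -2 -2  0 -3]
  I: [ 0 -1  0  0  0]
  M: [ 0  1  1  1  1]
RREF → pivots at {γ,B,σ} ⇒ r = 3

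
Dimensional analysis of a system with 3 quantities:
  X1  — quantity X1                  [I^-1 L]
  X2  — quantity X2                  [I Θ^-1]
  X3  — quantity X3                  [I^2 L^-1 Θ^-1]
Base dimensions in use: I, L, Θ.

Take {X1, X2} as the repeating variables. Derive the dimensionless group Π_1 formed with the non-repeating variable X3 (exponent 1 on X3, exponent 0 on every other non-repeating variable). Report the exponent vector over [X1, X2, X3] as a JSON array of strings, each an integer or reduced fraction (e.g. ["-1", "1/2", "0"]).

["1", "-1", "1"]

Exponent matrix [I,L,Θ] × [X1,X2,X3]:
  I: [-1  1  2]
  L: [ 1  0 -1]
  Θ: [ 0 -1 -1]
Echelon form has 2 nonzero rows (pivots: X1,X2)
Pivot set = {X1,X2}, free = {X3}
RREF:
  r0: [   1    0   -1]
  r1: [   0    1    1]
  r2: [   0    0    0]
Fix exponent of X3 at 1; solve each RREF row for its pivot's exponent:
  r0: exp(X1) + (-1)·1 = 0 ⇒ exp(X1) = 1
  r1: exp(X2) + (1)·1 = 0 ⇒ exp(X2) = -1
Π_1 = X1 · X2^-1 · X3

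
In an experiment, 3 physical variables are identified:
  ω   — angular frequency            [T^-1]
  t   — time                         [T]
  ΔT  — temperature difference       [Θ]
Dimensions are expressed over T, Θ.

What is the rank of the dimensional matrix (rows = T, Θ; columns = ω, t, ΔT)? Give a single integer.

2

Dimensional matrix (T×Θ by ω×t×ΔT):
  T: [-1  1  0]
  Θ: [ 0  0  1]
Echelon form has 2 nonzero rows (pivots: ω,ΔT)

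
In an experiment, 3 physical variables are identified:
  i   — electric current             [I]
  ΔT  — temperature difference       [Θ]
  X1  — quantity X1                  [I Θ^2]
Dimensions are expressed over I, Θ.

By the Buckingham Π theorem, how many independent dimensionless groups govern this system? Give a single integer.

Exponent matrix [I,Θ] × [i,ΔT,X1]:
  I: [ 1  0  1]
  Θ: [ 0  1  2]
Echelon form has 2 nonzero rows (pivots: i,ΔT)
3 vars − rank 2 = 1 Π group

1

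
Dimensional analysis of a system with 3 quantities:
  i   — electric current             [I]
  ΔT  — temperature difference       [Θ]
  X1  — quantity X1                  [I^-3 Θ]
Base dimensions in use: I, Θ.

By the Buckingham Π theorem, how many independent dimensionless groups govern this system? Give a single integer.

1

Write exponents as rows I,Θ / cols i,ΔT,X1:
  I: [ 1  0 -3]
  Θ: [ 0  1  1]
RREF → pivots at {i,ΔT} ⇒ r = 2
Π count = n − r = 3 − 2 = 1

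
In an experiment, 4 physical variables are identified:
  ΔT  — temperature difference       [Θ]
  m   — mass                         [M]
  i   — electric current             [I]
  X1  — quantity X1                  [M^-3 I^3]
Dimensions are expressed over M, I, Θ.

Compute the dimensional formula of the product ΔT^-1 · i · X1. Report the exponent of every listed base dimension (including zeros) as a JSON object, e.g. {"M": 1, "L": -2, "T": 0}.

Dimensional matrix (M×I×Θ by ΔT×m×i×X1):
  M: [ 0  1  0 -3]
  I: [ 0  0  1  3]
  Θ: [ 1  0  0  0]
  [M]: (-1)·0+(1)·0+(1)·-3 = -3
  [I]: (-1)·0+(1)·1+(1)·3 = 4
  [Θ]: (-1)·1+(1)·0+(1)·0 = -1
⇒ M^-3 I^4 Θ^-1

{"M": -3, "I": 4, "Θ": -1}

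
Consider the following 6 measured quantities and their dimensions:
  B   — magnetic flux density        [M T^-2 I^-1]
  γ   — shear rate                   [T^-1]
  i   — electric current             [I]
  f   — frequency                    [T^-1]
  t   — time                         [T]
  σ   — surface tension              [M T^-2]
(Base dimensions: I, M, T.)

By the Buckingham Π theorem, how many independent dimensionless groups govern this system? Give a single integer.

3

Exponent matrix [I,M,T] × [B,γ,i,f,t,σ]:
  I: [-1  0  1  0  0  0]
  M: [ 1  0  0  0  0  1]
  T: [-2 -1  0 -1  1 -2]
RREF → pivots at {B,γ,i} ⇒ r = 3
6 vars − rank 3 = 3 Π groups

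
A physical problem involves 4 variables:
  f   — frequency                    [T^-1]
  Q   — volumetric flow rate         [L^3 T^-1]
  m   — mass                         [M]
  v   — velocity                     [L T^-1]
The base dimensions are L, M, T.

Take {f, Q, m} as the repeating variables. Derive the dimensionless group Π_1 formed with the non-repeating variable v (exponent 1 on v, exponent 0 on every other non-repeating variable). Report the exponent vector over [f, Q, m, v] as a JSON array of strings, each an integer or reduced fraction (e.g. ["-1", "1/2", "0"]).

Exponent matrix [L,M,T] × [f,Q,m,v]:
  L: [ 0  3  0  1]
  M: [ 0  0  1  0]
  T: [-1 -1  0 -1]
Row reduction gives pivot columns f,Q,m; rank = 3
Repeat: f,Q,m; free: v
RREF:
  r0: [   1    0    0  2/3]
  r1: [   0    1    0  1/3]
  r2: [   0    0    1    0]
Fix exponent of v at 1; solve each RREF row for its pivot's exponent:
  r0: exp(f) + (2/3)·1 = 0 ⇒ exp(f) = -2/3
  r1: exp(Q) + (1/3)·1 = 0 ⇒ exp(Q) = -1/3
  r2: exp(m) + (0)·1 = 0 ⇒ exp(m) = 0
Π_1 = f^(-2/3) · Q^(-1/3) · v

["-2/3", "-1/3", "0", "1"]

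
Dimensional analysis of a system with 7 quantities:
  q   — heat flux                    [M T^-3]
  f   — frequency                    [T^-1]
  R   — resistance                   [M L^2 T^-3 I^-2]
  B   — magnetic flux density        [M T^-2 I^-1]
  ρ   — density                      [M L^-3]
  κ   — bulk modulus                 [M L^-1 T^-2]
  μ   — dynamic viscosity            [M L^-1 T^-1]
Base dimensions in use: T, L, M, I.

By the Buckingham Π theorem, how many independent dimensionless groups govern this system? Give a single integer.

3

Write exponents as rows T,L,M,I / cols q,f,R,B,ρ,κ,μ:
  T: [-3 -1 -3 -2  0 -2 -1]
  L: [ 0  0  2  0 -3 -1 -1]
  M: [ 1  0  1  1  1  1  1]
  I: [ 0  0 -2 -1  0  0  0]
Row reduction gives pivot columns q,f,R,B; rank = 4
n=7, r=4 ⇒ 3 dimensionless groups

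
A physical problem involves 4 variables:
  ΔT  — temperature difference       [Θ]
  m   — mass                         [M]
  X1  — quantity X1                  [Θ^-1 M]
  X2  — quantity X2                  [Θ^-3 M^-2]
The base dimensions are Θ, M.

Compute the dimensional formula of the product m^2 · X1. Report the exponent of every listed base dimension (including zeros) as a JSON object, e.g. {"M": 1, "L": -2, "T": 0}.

Exponent matrix [Θ,M] × [ΔT,m,X1,X2]:
  Θ: [ 1  0 -1 -3]
  M: [ 0  1  1 -2]
  [Θ]: (2)·0+(1)·-1 = -1
  [M]: (2)·1+(1)·1 = 3
⇒ Θ^-1 M^3

{"Θ": -1, "M": 3}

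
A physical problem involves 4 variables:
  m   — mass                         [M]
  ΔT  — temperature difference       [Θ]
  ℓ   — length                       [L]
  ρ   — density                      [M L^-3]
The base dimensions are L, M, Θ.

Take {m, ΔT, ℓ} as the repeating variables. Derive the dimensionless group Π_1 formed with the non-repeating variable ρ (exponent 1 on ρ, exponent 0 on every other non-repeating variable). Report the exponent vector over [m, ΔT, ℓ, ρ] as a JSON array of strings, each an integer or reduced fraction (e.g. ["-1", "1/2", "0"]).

Write exponents as rows L,M,Θ / cols m,ΔT,ℓ,ρ:
  L: [ 0  0  1 -3]
  M: [ 1  0  0  1]
  Θ: [ 0  1  0  0]
RREF → pivots at {m,ΔT,ℓ} ⇒ r = 3
Pivot set = {m,ΔT,ℓ}, free = {ρ}
RREF:
  r0: [   1    0    0    1]
  r1: [   0    1    0    0]
  r2: [   0    0    1   -3]
Fix exponent of ρ at 1; solve each RREF row for its pivot's exponent:
  r0: exp(m) + (1)·1 = 0 ⇒ exp(m) = -1
  r1: exp(ΔT) + (0)·1 = 0 ⇒ exp(ΔT) = 0
  r2: exp(ℓ) + (-3)·1 = 0 ⇒ exp(ℓ) = 3
Π_1 = m^-1 · ℓ^3 · ρ

["-1", "0", "3", "1"]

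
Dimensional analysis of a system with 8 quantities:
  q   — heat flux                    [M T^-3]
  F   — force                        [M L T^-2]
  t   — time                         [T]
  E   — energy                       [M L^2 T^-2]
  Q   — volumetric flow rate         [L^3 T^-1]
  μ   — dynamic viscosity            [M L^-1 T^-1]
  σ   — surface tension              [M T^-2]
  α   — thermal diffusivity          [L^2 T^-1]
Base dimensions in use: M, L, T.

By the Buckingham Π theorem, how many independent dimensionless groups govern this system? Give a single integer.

Dimensional matrix (M×L×T by q×F×t×E×Q×μ×σ×α):
  M: [ 1  1  0  1  0  1  1  0]
  L: [ 0  1  0  2  3 -1  0  2]
  T: [-3 -2  1 -2 -1 -1 -2 -1]
Echelon form has 3 nonzero rows (pivots: q,F,t)
8 vars − rank 3 = 5 Π groups

5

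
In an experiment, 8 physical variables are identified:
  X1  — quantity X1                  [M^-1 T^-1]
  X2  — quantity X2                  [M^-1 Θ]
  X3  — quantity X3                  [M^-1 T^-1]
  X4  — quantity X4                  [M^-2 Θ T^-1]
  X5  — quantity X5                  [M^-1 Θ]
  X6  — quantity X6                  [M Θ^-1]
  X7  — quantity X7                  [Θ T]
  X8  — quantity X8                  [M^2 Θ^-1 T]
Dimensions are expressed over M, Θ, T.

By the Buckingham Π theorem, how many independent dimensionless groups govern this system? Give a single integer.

6

Dimensional matrix (M×Θ×T by X1×X2×X3×X4×X5×X6×X7×X8):
  M: [-1 -1 -1 -2 -1  1  0  2]
  Θ: [ 0  1  0  1  1 -1  1 -1]
  T: [-1  0 -1 -1  0  0  1  1]
Echelon form has 2 nonzero rows (pivots: X1,X2)
Π count = n − r = 8 − 2 = 6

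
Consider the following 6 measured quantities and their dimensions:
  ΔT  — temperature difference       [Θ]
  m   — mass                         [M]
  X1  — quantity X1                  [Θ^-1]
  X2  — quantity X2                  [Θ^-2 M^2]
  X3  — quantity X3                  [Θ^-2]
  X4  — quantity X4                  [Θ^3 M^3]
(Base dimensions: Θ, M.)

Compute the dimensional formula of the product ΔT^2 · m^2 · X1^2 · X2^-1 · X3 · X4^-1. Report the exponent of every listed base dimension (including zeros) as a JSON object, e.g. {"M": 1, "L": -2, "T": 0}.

Exponent matrix [Θ,M] × [ΔT,m,X1,X2,X3,X4]:
  Θ: [ 1  0 -1 -2 -2  3]
  M: [ 0  1  0  2  0  3]
  [Θ]: (2)·1+(2)·0+(2)·-1+(-1)·-2+(1)·-2+(-1)·3 = -3
  [M]: (2)·0+(2)·1+(2)·0+(-1)·2+(1)·0+(-1)·3 = -3
⇒ Θ^-3 M^-3

{"Θ": -3, "M": -3}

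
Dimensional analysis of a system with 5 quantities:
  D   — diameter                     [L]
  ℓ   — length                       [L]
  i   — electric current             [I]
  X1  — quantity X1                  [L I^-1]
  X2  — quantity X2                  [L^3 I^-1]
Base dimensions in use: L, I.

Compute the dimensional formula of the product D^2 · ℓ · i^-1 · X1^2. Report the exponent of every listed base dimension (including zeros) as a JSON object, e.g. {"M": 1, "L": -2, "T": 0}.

Dimensional matrix (L×I by D×ℓ×i×X1×X2):
  L: [ 1  1  0  1  3]
  I: [ 0  0  1 -1 -1]
  [L]: (2)·1+(1)·1+(-1)·0+(2)·1 = 5
  [I]: (2)·0+(1)·0+(-1)·1+(2)·-1 = -3
⇒ L^5 I^-3

{"L": 5, "I": -3}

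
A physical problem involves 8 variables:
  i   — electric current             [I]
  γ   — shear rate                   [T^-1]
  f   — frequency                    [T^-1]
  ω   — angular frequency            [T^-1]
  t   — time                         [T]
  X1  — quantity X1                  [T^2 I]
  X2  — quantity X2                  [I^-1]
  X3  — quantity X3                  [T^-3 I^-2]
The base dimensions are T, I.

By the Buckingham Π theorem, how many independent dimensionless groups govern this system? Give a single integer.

6

Dimensional matrix (T×I by i×γ×f×ω×t×X1×X2×X3):
  T: [ 0 -1 -1 -1  1  2  0 -3]
  I: [ 1  0  0  0  0  1 -1 -2]
RREF → pivots at {i,γ} ⇒ r = 2
8 vars − rank 2 = 6 Π groups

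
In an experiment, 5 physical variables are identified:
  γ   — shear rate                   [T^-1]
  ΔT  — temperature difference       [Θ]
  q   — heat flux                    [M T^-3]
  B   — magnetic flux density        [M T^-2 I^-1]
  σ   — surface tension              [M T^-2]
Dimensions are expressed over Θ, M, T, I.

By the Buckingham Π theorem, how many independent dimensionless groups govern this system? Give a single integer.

Exponent matrix [Θ,M,T,I] × [γ,ΔT,q,B,σ]:
  Θ: [ 0  1  0  0  0]
  M: [ 0  0  1  1  1]
  T: [-1  0 -3 -2 -2]
  I: [ 0  0  0 -1  0]
Echelon form has 4 nonzero rows (pivots: γ,ΔT,q,B)
5 vars − rank 4 = 1 Π group

1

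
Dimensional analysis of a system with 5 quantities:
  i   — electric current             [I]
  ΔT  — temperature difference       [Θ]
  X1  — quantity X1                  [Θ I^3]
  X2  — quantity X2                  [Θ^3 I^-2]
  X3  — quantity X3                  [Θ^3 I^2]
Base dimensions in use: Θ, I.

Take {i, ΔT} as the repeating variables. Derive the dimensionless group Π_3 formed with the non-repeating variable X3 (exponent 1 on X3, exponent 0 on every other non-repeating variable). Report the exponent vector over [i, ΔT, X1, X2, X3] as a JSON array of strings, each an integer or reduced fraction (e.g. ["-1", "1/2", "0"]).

["-2", "-3", "0", "0", "1"]

Dimensional matrix (Θ×I by i×ΔT×X1×X2×X3):
  Θ: [ 0  1  1  3  3]
  I: [ 1  0  3 -2  2]
RREF → pivots at {i,ΔT} ⇒ r = 2
Pivot set = {i,ΔT}, free = {X1,X2,X3}
RREF:
  r0: [   1    0    3   -2    2]
  r1: [   0    1    1    3    3]
Fix exponent of X3 at 1, X1 at 0, X2 at 0; solve each RREF row for its pivot's exponent:
  r0: exp(i) + (2)·1 = 0 ⇒ exp(i) = -2
  r1: exp(ΔT) + (3)·1 = 0 ⇒ exp(ΔT) = -3
Π_3 = i^-2 · ΔT^-3 · X3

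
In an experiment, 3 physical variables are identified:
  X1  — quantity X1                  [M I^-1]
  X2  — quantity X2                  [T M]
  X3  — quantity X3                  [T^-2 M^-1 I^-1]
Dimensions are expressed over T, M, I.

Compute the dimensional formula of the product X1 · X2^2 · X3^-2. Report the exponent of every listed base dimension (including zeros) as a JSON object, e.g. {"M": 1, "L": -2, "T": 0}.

Write exponents as rows T,M,I / cols X1,X2,X3:
  T: [ 0  1 -2]
  M: [ 1  1 -1]
  I: [-1  0 -1]
  [T]: (1)·0+(2)·1+(-2)·-2 = 6
  [M]: (1)·1+(2)·1+(-2)·-1 = 5
  [I]: (1)·-1+(2)·0+(-2)·-1 = 1
⇒ T^6 M^5 I

{"T": 6, "M": 5, "I": 1}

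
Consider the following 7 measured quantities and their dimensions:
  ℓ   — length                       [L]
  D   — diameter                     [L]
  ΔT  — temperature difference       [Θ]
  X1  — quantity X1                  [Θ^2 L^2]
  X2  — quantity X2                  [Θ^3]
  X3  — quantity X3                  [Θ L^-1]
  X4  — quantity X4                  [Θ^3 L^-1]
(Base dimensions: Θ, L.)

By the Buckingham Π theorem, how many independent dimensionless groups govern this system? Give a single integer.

Dimensional matrix (Θ×L by ℓ×D×ΔT×X1×X2×X3×X4):
  Θ: [ 0  0  1  2  3  1  3]
  L: [ 1  1  0  2  0 -1 -1]
RREF → pivots at {ℓ,ΔT} ⇒ r = 2
7 vars − rank 2 = 5 Π groups

5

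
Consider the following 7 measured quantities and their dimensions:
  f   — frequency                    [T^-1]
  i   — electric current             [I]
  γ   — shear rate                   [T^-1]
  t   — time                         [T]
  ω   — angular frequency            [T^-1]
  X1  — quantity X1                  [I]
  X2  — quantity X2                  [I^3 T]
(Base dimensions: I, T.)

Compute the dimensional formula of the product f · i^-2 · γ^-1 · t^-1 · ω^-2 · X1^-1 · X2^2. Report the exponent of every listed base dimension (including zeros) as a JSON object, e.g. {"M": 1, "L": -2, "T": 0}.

Dimensional matrix (I×T by f×i×γ×t×ω×X1×X2):
  I: [ 0  1  0  0  0  1  3]
  T: [-1  0 -1  1 -1  0  1]
  [I]: (1)·0+(-2)·1+(-1)·0+(-1)·0+(-2)·0+(-1)·1+(2)·3 = 3
  [T]: (1)·-1+(-2)·0+(-1)·-1+(-1)·1+(-2)·-1+(-1)·0+(2)·1 = 3
⇒ I^3 T^3

{"I": 3, "T": 3}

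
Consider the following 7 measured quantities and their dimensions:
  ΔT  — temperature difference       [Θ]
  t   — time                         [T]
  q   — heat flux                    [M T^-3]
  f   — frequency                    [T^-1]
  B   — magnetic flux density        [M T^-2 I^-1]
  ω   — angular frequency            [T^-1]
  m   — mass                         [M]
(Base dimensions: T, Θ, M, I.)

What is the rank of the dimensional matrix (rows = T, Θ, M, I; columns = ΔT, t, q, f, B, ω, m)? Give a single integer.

Dimensional matrix (T×Θ×M×I by ΔT×t×q×f×B×ω×m):
  T: [ 0  1 -3 -1 -2 -1  0]
  Θ: [ 1  0  0  0  0  0  0]
  M: [ 0  0  1  0  1  0  1]
  I: [ 0  0  0  0 -1  0  0]
RREF → pivots at {ΔT,t,q,B} ⇒ r = 4

4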